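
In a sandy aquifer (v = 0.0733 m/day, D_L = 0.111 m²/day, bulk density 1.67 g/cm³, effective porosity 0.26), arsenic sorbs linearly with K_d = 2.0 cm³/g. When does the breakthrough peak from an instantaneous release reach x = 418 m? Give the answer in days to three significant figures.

78700 days

Retardation factor R = 1 + ρ_b·K_d/n = 1 + 1.67 × 2.0/0.26 = 13.85.
Sorption retards both mechanisms: v_R = v/R = 0.005292 m/day, D_R = D/R = 0.008014 m²/day.
Peak time from v_R²t² + 2D_R t − x² = 0: t = (√(D_R² + v_R²x²) − D_R)/v_R².
√(D_R² + v_R²x²) = √(0.008014² + 0.005292² × 418²) = 2.212; v_R² = 2.801e-05.
t = (2.212 − 0.008014)/2.801e-05 = 78700 days.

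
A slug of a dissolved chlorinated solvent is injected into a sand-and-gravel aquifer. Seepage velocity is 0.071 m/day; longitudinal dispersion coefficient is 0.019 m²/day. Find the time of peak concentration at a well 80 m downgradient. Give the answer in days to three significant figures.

1120 days

For the 1D instantaneous-source solution, setting ∂C/∂t = 0 at fixed x gives v²t² + 2Dt − x² = 0, so t = (√(D² + v²x²) − D)/v².
√(D² + v²x²) = √(0.019² + 0.071² × 80²) = 5.680; v² = 0.005041.
t = (5.680 − 0.019)/0.005041 = 1120 days (vs. the pure-advection estimate x/v = 1130 d).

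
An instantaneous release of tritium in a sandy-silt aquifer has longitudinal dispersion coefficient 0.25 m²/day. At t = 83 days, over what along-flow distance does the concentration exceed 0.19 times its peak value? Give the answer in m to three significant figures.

23.5 m

The plume is Gaussian with σ = √(2Dt) = √(2 × 0.25 × 83) = 6.442 m.
C/C_peak = exp(−Δx²/(2σ²)) = 0.19 ⇒ Δx = σ·√(−2 ln 0.19) = 6.442 × 1.822 = 11.74 m.
Width = 2Δx = 23.5 m.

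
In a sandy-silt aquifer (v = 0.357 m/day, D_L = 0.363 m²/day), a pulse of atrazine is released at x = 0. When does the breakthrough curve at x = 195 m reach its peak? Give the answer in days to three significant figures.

543 days

For the 1D instantaneous-source solution, setting ∂C/∂t = 0 at fixed x gives v²t² + 2Dt − x² = 0, so t = (√(D² + v²x²) − D)/v².
√(D² + v²x²) = √(0.363² + 0.357² × 195²) = 69.62; v² = 0.127449.
t = (69.62 − 0.363)/0.127449 = 543 days (vs. the pure-advection estimate x/v = 546 d).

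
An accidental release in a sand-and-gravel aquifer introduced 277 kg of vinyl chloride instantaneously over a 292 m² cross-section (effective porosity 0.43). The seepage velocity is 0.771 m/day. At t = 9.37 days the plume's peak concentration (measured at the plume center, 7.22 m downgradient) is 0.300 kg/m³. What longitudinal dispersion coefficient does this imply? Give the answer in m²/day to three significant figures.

At the plume center C_max = M/(n_e·A·√(4πDt)), so D = M²/(4πt·(n_e·A·C_max)²).
n_e·A·C_max = 0.43 × 292 × 0.300 = 37.67 kg/m.
D = 277²/(4π × 9.37 × 37.67²) = 0.459 m²/day.

0.459 m²/day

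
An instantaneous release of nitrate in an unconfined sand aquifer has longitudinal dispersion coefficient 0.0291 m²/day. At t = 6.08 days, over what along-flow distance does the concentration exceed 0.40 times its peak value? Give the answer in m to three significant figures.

The plume is Gaussian with σ = √(2Dt) = √(2 × 0.0291 × 6.08) = 0.5949 m.
C/C_peak = exp(−Δx²/(2σ²)) = 0.40 ⇒ Δx = σ·√(−2 ln 0.40) = 0.5949 × 1.354 = 0.8055 m.
Width = 2Δx = 1.61 m.

1.61 m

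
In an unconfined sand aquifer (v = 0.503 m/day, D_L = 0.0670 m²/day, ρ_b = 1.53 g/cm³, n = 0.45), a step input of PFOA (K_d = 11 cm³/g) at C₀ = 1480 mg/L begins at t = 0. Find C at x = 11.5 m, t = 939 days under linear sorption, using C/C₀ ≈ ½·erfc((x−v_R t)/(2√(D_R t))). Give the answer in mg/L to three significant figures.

Retardation factor R = 1 + ρ_b·K_d/n = 1 + 1.53 × 11/0.45 = 38.40.
Sorption retards both mechanisms: v_R = v/R = 0.01310 m/day, D_R = D/R = 0.001745 m²/day.
v_R·t = 0.01310 × 939 = 12.3009 m; 2√(D_R t) = 2.560 m; argument = (11.5 − 12.3009)/2.560 = -0.3129.
C = C₀ × ½·erfc(-0.3129) = 1480 × 0.6709 = 993 mg/L.

993 mg/L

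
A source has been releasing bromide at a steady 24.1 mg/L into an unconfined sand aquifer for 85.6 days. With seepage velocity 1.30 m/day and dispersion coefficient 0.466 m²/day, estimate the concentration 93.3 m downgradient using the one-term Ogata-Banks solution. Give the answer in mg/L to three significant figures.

For a continuous step input, C/C₀ ≈ ½·erfc((x−vt)/(2√(Dt))).
vt = 1.30 × 85.6 = 111.28 m and 2√(Dt) = 2√(0.466 × 85.6) = 12.63 m.
Argument (x−vt)/(2√(Dt)) = (93.3 − 111.28)/12.63 = -1.424; ½·erfc(-1.424) = 0.9780.
C = 24.1 × 0.9780 = 23.6 mg/L.

23.6 mg/L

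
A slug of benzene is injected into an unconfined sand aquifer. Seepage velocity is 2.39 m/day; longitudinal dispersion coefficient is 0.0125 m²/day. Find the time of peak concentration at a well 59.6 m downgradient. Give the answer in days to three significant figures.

For the 1D instantaneous-source solution, setting ∂C/∂t = 0 at fixed x gives v²t² + 2Dt − x² = 0, so t = (√(D² + v²x²) − D)/v².
√(D² + v²x²) = √(0.0125² + 2.39² × 59.6²) = 142.4; v² = 5.7121.
t = (142.4 − 0.0125)/5.7121 = 24.9 days (vs. the pure-advection estimate x/v = 24.9 d).

24.9 days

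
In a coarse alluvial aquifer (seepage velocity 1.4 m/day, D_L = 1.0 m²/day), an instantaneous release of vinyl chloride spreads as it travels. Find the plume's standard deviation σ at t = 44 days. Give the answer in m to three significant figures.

Dispersive spreading gives a Gaussian with σ² = 2Dt; advection only shifts the center.
σ = √(2 × 1.0 × 44) = 9.38 m.

9.38 m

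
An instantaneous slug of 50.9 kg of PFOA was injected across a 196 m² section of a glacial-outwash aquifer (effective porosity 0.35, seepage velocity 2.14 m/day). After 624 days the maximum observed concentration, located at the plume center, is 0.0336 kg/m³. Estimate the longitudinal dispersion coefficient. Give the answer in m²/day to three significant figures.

At the plume center C_max = M/(n_e·A·√(4πDt)), so D = M²/(4πt·(n_e·A·C_max)²).
n_e·A·C_max = 0.35 × 196 × 0.0336 = 2.305 kg/m.
D = 50.9²/(4π × 624 × 2.305²) = 0.0622 m²/day.

0.0622 m²/day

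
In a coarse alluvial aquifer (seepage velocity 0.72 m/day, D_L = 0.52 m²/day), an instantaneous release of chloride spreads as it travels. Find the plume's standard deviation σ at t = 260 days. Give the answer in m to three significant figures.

Dispersive spreading gives a Gaussian with σ² = 2Dt; advection only shifts the center.
σ = √(2 × 0.52 × 260) = 16.4 m.

16.4 m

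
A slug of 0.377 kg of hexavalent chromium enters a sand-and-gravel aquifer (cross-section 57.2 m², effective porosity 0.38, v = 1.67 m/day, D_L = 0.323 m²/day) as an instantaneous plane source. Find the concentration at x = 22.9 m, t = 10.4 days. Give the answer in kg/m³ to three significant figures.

0.000274 kg/m³

For an instantaneous plane source, C(x,t) = M/(n_e·A·√(4πDt)) · exp(−(x−vt)²/(4Dt)), with n_e·A the pore (flow) area.
Plume center vt = 1.67 × 10.4 = 17.368 m, so the well at 22.9 m is 5.532 m downgradient of the peak.
√(4πDt) = 6.497 m, giving peak height M/(n_e·A·√(4πDt)) = 0.377/(0.38 × 57.2 × 6.497) = 0.002670 kg/m³.
(x−vt)²/(4Dt) = (5.532)²/(4 × 0.323 × 10.4) = 2.278; exp(−2.278) = 0.1025.
C = 0.002670 × 0.1025 = 0.000274 kg/m³.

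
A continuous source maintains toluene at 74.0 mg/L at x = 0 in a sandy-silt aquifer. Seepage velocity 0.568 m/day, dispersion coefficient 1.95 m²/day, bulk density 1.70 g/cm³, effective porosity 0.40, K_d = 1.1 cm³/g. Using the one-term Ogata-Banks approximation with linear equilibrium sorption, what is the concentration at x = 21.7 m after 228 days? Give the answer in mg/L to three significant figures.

39.6 mg/L

Retardation factor R = 1 + ρ_b·K_d/n = 1 + 1.70 × 1.1/0.40 = 5.675.
Sorption retards both mechanisms: v_R = v/R = 0.1001 m/day, D_R = D/R = 0.3436 m²/day.
v_R·t = 0.1001 × 228 = 22.8228 m; 2√(D_R t) = 17.70 m; argument = (21.7 − 22.8228)/17.70 = -0.06344.
C = C₀ × ½·erfc(-0.06344) = 74.0 × 0.5357 = 39.6 mg/L.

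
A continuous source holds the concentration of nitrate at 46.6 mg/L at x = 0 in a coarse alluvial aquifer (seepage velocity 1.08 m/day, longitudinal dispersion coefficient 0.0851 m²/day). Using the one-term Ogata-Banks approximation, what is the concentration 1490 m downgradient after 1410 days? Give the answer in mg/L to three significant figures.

45.8 mg/L

For a continuous step input, C/C₀ ≈ ½·erfc((x−vt)/(2√(Dt))).
vt = 1.08 × 1410 = 1522.8 m and 2√(Dt) = 2√(0.0851 × 1410) = 21.91 m.
Argument (x−vt)/(2√(Dt)) = (1490 − 1522.8)/21.91 = -1.497; ½·erfc(-1.497) = 0.9829.
C = 46.6 × 0.9829 = 45.8 mg/L.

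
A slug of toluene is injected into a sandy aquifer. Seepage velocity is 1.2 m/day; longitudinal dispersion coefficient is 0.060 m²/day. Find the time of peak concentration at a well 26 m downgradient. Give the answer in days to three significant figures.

For the 1D instantaneous-source solution, setting ∂C/∂t = 0 at fixed x gives v²t² + 2Dt − x² = 0, so t = (√(D² + v²x²) − D)/v².
√(D² + v²x²) = √(0.060² + 1.2² × 26²) = 31.20; v² = 1.44.
t = (31.20 − 0.060)/1.44 = 21.6 days (vs. the pure-advection estimate x/v = 21.7 d).

21.6 days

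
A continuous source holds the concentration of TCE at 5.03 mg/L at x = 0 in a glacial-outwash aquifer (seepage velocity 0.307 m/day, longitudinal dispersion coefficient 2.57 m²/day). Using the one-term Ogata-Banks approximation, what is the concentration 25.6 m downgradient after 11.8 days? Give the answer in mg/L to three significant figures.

For a continuous step input, C/C₀ ≈ ½·erfc((x−vt)/(2√(Dt))).
vt = 0.307 × 11.8 = 3.6226 m and 2√(Dt) = 2√(2.57 × 11.8) = 11.01 m.
Argument (x−vt)/(2√(Dt)) = (25.6 − 3.6226)/11.01 = 1.996; ½·erfc(1.996) = 0.002381.
C = 5.03 × 0.002381 = 0.0120 mg/L.

0.0120 mg/L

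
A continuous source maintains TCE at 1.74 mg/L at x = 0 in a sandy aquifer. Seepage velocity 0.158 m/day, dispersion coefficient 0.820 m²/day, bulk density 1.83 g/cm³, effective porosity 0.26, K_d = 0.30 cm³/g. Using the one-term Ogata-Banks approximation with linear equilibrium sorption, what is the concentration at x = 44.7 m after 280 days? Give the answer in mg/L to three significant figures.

0.0105 mg/L

Retardation factor R = 1 + ρ_b·K_d/n = 1 + 1.83 × 0.30/0.26 = 3.112.
Sorption retards both mechanisms: v_R = v/R = 0.05077 m/day, D_R = D/R = 0.2635 m²/day.
v_R·t = 0.05077 × 280 = 14.2156 m; 2√(D_R t) = 17.18 m; argument = (44.7 − 14.2156)/17.18 = 1.774.
C = C₀ × ½·erfc(1.774) = 1.74 × 0.006057 = 0.0105 mg/L.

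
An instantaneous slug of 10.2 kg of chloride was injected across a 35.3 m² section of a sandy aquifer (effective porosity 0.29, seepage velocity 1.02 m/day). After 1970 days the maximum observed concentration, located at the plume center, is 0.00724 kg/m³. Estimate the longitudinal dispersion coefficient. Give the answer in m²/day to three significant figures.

At the plume center C_max = M/(n_e·A·√(4πDt)), so D = M²/(4πt·(n_e·A·C_max)²).
n_e·A·C_max = 0.29 × 35.3 × 0.00724 = 0.07412 kg/m.
D = 10.2²/(4π × 1970 × 0.07412²) = 0.765 m²/day.

0.765 m²/day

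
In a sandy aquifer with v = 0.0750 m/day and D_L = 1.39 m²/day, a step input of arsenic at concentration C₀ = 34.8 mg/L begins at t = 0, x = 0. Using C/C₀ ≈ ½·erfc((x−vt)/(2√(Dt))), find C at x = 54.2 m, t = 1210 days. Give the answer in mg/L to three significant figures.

25.6 mg/L

For a continuous step input, C/C₀ ≈ ½·erfc((x−vt)/(2√(Dt))).
vt = 0.0750 × 1210 = 90.75 m and 2√(Dt) = 2√(1.39 × 1210) = 82.02 m.
Argument (x−vt)/(2√(Dt)) = (54.2 − 90.75)/82.02 = -0.4456; ½·erfc(-0.4456) = 0.7357.
C = 34.8 × 0.7357 = 25.6 mg/L.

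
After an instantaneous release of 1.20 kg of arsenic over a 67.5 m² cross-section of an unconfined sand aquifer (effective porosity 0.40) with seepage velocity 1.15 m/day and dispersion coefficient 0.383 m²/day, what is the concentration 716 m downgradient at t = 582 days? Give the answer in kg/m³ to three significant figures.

7.28e-05 kg/m³

For an instantaneous plane source, C(x,t) = M/(n_e·A·√(4πDt)) · exp(−(x−vt)²/(4Dt)), with n_e·A the pore (flow) area.
Plume center vt = 1.15 × 582 = 669.3 m, so the well at 716 m is 46.7 m downgradient of the peak.
√(4πDt) = 52.93 m, giving peak height M/(n_e·A·√(4πDt)) = 1.20/(0.40 × 67.5 × 52.93) = 0.0008397 kg/m³.
(x−vt)²/(4Dt) = (46.7)²/(4 × 0.383 × 582) = 2.446; exp(−2.446) = 0.08664.
C = 0.0008397 × 0.08664 = 7.28e-05 kg/m³.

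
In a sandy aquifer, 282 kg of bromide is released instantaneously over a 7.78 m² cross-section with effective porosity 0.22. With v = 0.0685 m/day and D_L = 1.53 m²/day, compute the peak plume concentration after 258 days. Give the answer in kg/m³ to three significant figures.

2.34 kg/m³

The peak of an instantaneous 1D plume sits at x = vt; there the Gaussian factor is 1 and C_max = M/(n_e·A·√(4πDt)), where n_e·A is the pore area the mass is dissolved in.
√(4πDt) = √(4π × 1.53 × 258) = 70.43 m, so C_max = 282/(0.22 × 7.78 × 70.43) = 2.34 kg/m³.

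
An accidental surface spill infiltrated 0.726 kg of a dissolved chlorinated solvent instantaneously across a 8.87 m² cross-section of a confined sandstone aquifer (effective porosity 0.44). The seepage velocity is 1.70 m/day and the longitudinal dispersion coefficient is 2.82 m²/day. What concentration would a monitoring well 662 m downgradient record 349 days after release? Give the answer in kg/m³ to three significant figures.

For an instantaneous plane source, C(x,t) = M/(n_e·A·√(4πDt)) · exp(−(x−vt)²/(4Dt)), with n_e·A the pore (flow) area.
Plume center vt = 1.70 × 349 = 593.3 m, so the well at 662 m is 68.7 m downgradient of the peak.
√(4πDt) = 111.2 m, giving peak height M/(n_e·A·√(4πDt)) = 0.726/(0.44 × 8.87 × 111.2) = 0.001673 kg/m³.
(x−vt)²/(4Dt) = (68.7)²/(4 × 2.82 × 349) = 1.199; exp(−1.199) = 0.3015.
C = 0.001673 × 0.3015 = 0.000504 kg/m³.

0.000504 kg/m³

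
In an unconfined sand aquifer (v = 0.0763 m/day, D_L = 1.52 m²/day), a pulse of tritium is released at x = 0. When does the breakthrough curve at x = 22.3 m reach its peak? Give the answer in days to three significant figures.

For the 1D instantaneous-source solution, setting ∂C/∂t = 0 at fixed x gives v²t² + 2Dt − x² = 0, so t = (√(D² + v²x²) − D)/v².
√(D² + v²x²) = √(1.52² + 0.0763² × 22.3²) = 2.282; v² = 0.00582169.
t = (2.282 − 1.52)/0.00582169 = 131 days (vs. the pure-advection estimate x/v = 292 d).

131 days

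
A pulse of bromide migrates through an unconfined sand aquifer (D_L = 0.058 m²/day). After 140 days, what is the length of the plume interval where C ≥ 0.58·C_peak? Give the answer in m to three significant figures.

The plume is Gaussian with σ = √(2Dt) = √(2 × 0.058 × 140) = 4.030 m.
C/C_peak = exp(−Δx²/(2σ²)) = 0.58 ⇒ Δx = σ·√(−2 ln 0.58) = 4.030 × 1.044 = 4.207 m.
Width = 2Δx = 8.41 m.

8.41 m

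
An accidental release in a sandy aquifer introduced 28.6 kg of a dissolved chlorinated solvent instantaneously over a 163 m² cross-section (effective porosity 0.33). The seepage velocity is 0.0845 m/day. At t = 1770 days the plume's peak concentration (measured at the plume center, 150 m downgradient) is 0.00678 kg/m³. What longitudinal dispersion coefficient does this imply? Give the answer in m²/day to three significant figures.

At the plume center C_max = M/(n_e·A·√(4πDt)), so D = M²/(4πt·(n_e·A·C_max)²).
n_e·A·C_max = 0.33 × 163 × 0.00678 = 0.3647 kg/m.
D = 28.6²/(4π × 1770 × 0.3647²) = 0.276 m²/day.

0.276 m²/day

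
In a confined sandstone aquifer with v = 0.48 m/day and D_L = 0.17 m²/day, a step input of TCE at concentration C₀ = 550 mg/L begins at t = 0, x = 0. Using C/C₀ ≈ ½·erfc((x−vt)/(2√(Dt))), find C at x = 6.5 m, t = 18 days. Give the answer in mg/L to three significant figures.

For a continuous step input, C/C₀ ≈ ½·erfc((x−vt)/(2√(Dt))).
vt = 0.48 × 18 = 8.64 m and 2√(Dt) = 2√(0.17 × 18) = 3.499 m.
Argument (x−vt)/(2√(Dt)) = (6.5 − 8.64)/3.499 = -0.6116; ½·erfc(-0.6116) = 0.8065.
C = 550 × 0.8065 = 444 mg/L.

444 mg/L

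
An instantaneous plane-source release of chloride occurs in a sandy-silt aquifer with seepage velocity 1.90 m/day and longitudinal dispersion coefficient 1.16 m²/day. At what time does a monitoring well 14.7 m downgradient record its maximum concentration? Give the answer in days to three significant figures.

7.42 days

For the 1D instantaneous-source solution, setting ∂C/∂t = 0 at fixed x gives v²t² + 2Dt − x² = 0, so t = (√(D² + v²x²) − D)/v².
√(D² + v²x²) = √(1.16² + 1.90² × 14.7²) = 27.95; v² = 3.61.
t = (27.95 − 1.16)/3.61 = 7.42 days (vs. the pure-advection estimate x/v = 7.74 d).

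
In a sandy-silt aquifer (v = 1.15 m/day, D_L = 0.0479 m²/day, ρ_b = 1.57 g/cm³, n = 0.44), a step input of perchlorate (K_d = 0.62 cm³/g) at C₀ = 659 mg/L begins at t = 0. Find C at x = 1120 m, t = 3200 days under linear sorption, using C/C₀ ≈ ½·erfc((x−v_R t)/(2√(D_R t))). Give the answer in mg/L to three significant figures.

Retardation factor R = 1 + ρ_b·K_d/n = 1 + 1.57 × 0.62/0.44 = 3.212.
Sorption retards both mechanisms: v_R = v/R = 0.3580 m/day, D_R = D/R = 0.01491 m²/day.
v_R·t = 0.3580 × 3200 = 1145.6 m; 2√(D_R t) = 13.81 m; argument = (1120 − 1145.6)/13.81 = -1.854.
C = C₀ × ½·erfc(-1.854) = 659 × 0.9956 = 656 mg/L.

656 mg/L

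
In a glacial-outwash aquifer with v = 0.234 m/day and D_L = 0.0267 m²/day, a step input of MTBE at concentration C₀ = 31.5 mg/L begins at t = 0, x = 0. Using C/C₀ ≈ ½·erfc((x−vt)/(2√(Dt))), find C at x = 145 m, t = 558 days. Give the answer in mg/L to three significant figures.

0.129 mg/L

For a continuous step input, C/C₀ ≈ ½·erfc((x−vt)/(2√(Dt))).
vt = 0.234 × 558 = 130.572 m and 2√(Dt) = 2√(0.0267 × 558) = 7.720 m.
Argument (x−vt)/(2√(Dt)) = (145 − 130.572)/7.720 = 1.869; ½·erfc(1.869) = 0.004107.
C = 31.5 × 0.004107 = 0.129 mg/L.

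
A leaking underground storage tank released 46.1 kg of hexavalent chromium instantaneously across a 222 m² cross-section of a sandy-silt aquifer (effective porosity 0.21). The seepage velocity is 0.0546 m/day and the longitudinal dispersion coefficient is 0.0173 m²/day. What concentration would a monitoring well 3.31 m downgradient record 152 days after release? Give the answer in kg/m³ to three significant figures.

0.0161 kg/m³

For an instantaneous plane source, C(x,t) = M/(n_e·A·√(4πDt)) · exp(−(x−vt)²/(4Dt)), with n_e·A the pore (flow) area.
Plume center vt = 0.0546 × 152 = 8.2992 m, so the well at 3.31 m is 4.9892 m upgradient of the peak.
√(4πDt) = 5.748 m, giving peak height M/(n_e·A·√(4πDt)) = 46.1/(0.21 × 222 × 5.748) = 0.1720 kg/m³.
(x−vt)²/(4Dt) = (-4.9892)²/(4 × 0.0173 × 152) = 2.367; exp(−2.367) = 0.09376.
C = 0.1720 × 0.09376 = 0.0161 kg/m³.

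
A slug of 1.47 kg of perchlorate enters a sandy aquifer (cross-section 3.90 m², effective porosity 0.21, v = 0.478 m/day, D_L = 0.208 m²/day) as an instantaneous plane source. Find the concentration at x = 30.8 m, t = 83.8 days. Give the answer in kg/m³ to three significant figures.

For an instantaneous plane source, C(x,t) = M/(n_e·A·√(4πDt)) · exp(−(x−vt)²/(4Dt)), with n_e·A the pore (flow) area.
Plume center vt = 0.478 × 83.8 = 40.0564 m, so the well at 30.8 m is 9.2564 m upgradient of the peak.
√(4πDt) = 14.80 m, giving peak height M/(n_e·A·√(4πDt)) = 1.47/(0.21 × 3.90 × 14.80) = 0.1213 kg/m³.
(x−vt)²/(4Dt) = (-9.2564)²/(4 × 0.208 × 83.8) = 1.229; exp(−1.229) = 0.2926.
C = 0.1213 × 0.2926 = 0.0355 kg/m³.

0.0355 kg/m³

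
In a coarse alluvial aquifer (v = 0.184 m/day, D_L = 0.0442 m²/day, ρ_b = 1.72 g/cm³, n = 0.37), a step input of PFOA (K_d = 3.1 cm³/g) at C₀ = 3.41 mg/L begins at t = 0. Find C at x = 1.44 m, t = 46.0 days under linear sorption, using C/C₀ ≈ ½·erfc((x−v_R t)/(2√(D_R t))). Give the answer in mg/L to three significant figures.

0.141 mg/L

Retardation factor R = 1 + ρ_b·K_d/n = 1 + 1.72 × 3.1/0.37 = 15.41.
Sorption retards both mechanisms: v_R = v/R = 0.01194 m/day, D_R = D/R = 0.002868 m²/day.
v_R·t = 0.01194 × 46.0 = 0.54924 m; 2√(D_R t) = 0.7264 m; argument = (1.44 − 0.54924)/0.7264 = 1.226.
C = C₀ × ½·erfc(1.226) = 3.41 × 0.04147 = 0.141 mg/L.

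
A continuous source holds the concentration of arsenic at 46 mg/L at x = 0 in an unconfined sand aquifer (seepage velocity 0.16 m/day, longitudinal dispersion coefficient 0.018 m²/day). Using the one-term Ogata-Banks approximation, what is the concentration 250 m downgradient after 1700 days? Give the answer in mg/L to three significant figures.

For a continuous step input, C/C₀ ≈ ½·erfc((x−vt)/(2√(Dt))).
vt = 0.16 × 1700 = 272 m and 2√(Dt) = 2√(0.018 × 1700) = 11.06 m.
Argument (x−vt)/(2√(Dt)) = (250 − 272)/11.06 = -1.989; ½·erfc(-1.989) = 0.9975.
C = 46 × 0.9975 = 45.9 mg/L.

45.9 mg/L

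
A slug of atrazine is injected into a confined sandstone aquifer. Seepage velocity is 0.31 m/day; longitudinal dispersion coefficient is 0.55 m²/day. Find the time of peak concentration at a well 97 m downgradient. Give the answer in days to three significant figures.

307 days

For the 1D instantaneous-source solution, setting ∂C/∂t = 0 at fixed x gives v²t² + 2Dt − x² = 0, so t = (√(D² + v²x²) − D)/v².
√(D² + v²x²) = √(0.55² + 0.31² × 97²) = 30.08; v² = 0.0961.
t = (30.08 − 0.55)/0.0961 = 307 days (vs. the pure-advection estimate x/v = 313 d).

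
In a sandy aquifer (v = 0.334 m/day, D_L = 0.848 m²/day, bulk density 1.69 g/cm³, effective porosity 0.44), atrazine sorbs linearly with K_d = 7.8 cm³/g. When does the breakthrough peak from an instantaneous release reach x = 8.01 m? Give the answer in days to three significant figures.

544 days

Retardation factor R = 1 + ρ_b·K_d/n = 1 + 1.69 × 7.8/0.44 = 30.96.
Sorption retards both mechanisms: v_R = v/R = 0.01079 m/day, D_R = D/R = 0.02739 m²/day.
Peak time from v_R²t² + 2D_R t − x² = 0: t = (√(D_R² + v_R²x²) − D_R)/v_R².
√(D_R² + v_R²x²) = √(0.02739² + 0.01079² × 8.01²) = 0.09066; v_R² = 0.0001164.
t = (0.09066 − 0.02739)/0.0001164 = 544 days.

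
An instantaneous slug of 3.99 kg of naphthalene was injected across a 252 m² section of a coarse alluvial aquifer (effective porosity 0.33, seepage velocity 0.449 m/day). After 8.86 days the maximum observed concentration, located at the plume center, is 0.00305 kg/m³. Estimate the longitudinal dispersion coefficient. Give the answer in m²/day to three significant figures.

2.22 m²/day

At the plume center C_max = M/(n_e·A·√(4πDt)), so D = M²/(4πt·(n_e·A·C_max)²).
n_e·A·C_max = 0.33 × 252 × 0.00305 = 0.2536 kg/m.
D = 3.99²/(4π × 8.86 × 0.2536²) = 2.22 m²/day.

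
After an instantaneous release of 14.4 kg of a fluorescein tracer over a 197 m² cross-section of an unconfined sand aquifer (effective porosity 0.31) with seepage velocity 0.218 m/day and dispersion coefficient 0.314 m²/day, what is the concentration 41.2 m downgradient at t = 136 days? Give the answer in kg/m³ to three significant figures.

0.00466 kg/m³

For an instantaneous plane source, C(x,t) = M/(n_e·A·√(4πDt)) · exp(−(x−vt)²/(4Dt)), with n_e·A the pore (flow) area.
Plume center vt = 0.218 × 136 = 29.648 m, so the well at 41.2 m is 11.552 m downgradient of the peak.
√(4πDt) = 23.17 m, giving peak height M/(n_e·A·√(4πDt)) = 14.4/(0.31 × 197 × 23.17) = 0.01018 kg/m³.
(x−vt)²/(4Dt) = (11.552)²/(4 × 0.314 × 136) = 0.7812; exp(−0.7812) = 0.4579.
C = 0.01018 × 0.4579 = 0.00466 kg/m³.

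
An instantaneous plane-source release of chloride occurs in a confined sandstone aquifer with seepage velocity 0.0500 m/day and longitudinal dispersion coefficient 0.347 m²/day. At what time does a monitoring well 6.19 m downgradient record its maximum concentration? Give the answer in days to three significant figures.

For the 1D instantaneous-source solution, setting ∂C/∂t = 0 at fixed x gives v²t² + 2Dt − x² = 0, so t = (√(D² + v²x²) − D)/v².
√(D² + v²x²) = √(0.347² + 0.0500² × 6.19²) = 0.4650; v² = 0.0025.
t = (0.4650 − 0.347)/0.0025 = 47.2 days (vs. the pure-advection estimate x/v = 124 d).

47.2 days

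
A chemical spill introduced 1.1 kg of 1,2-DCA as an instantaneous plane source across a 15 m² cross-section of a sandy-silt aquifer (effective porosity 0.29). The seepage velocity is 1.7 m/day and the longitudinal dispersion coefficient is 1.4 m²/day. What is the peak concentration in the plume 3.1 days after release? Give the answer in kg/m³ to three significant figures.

The peak of an instantaneous 1D plume sits at x = vt; there the Gaussian factor is 1 and C_max = M/(n_e·A·√(4πDt)), where n_e·A is the pore area the mass is dissolved in.
√(4πDt) = √(4π × 1.4 × 3.1) = 7.385 m, so C_max = 1.1/(0.29 × 15 × 7.385) = 0.0342 kg/m³.

0.0342 kg/m³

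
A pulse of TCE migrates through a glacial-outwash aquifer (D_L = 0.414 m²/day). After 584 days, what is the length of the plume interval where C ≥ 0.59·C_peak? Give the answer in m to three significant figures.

The plume is Gaussian with σ = √(2Dt) = √(2 × 0.414 × 584) = 21.99 m.
C/C_peak = exp(−Δx²/(2σ²)) = 0.59 ⇒ Δx = σ·√(−2 ln 0.59) = 21.99 × 1.027 = 22.58 m.
Width = 2Δx = 45.2 m.

45.2 m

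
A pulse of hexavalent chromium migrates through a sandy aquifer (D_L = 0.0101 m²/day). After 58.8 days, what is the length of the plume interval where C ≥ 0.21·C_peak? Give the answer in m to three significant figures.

The plume is Gaussian with σ = √(2Dt) = √(2 × 0.0101 × 58.8) = 1.090 m.
C/C_peak = exp(−Δx²/(2σ²)) = 0.21 ⇒ Δx = σ·√(−2 ln 0.21) = 1.090 × 1.767 = 1.926 m.
Width = 2Δx = 3.85 m.

3.85 m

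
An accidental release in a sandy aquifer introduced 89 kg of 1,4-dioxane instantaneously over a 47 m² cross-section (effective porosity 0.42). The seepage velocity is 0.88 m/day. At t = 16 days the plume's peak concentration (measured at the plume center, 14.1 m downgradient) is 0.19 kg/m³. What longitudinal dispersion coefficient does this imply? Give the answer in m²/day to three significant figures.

At the plume center C_max = M/(n_e·A·√(4πDt)), so D = M²/(4πt·(n_e·A·C_max)²).
n_e·A·C_max = 0.42 × 47 × 0.19 = 3.751 kg/m.
D = 89²/(4π × 16 × 3.751²) = 2.80 m²/day.

2.80 m²/day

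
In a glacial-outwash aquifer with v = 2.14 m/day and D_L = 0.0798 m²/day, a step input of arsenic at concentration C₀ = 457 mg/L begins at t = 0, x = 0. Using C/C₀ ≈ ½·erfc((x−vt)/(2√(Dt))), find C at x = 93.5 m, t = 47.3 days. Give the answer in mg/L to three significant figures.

456 mg/L

For a continuous step input, C/C₀ ≈ ½·erfc((x−vt)/(2√(Dt))).
vt = 2.14 × 47.3 = 101.222 m and 2√(Dt) = 2√(0.0798 × 47.3) = 3.886 m.
Argument (x−vt)/(2√(Dt)) = (93.5 − 101.222)/3.886 = -1.987; ½·erfc(-1.987) = 0.9975.
C = 457 × 0.9975 = 456 mg/L.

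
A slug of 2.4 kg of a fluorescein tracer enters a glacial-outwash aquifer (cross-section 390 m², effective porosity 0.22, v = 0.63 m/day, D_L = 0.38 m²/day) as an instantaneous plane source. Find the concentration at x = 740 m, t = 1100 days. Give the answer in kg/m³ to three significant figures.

0.000103 kg/m³

For an instantaneous plane source, C(x,t) = M/(n_e·A·√(4πDt)) · exp(−(x−vt)²/(4Dt)), with n_e·A the pore (flow) area.
Plume center vt = 0.63 × 1100 = 693 m, so the well at 740 m is 47 m downgradient of the peak.
√(4πDt) = 72.48 m, giving peak height M/(n_e·A·√(4πDt)) = 2.4/(0.22 × 390 × 72.48) = 0.0003859 kg/m³.
(x−vt)²/(4Dt) = (47)²/(4 × 0.38 × 1100) = 1.321; exp(−1.321) = 0.2669.
C = 0.0003859 × 0.2669 = 0.000103 kg/m³.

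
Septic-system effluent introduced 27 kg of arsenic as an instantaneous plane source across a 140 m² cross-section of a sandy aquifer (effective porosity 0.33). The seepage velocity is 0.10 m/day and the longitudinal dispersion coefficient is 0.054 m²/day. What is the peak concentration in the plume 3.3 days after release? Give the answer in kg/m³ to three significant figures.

The peak of an instantaneous 1D plume sits at x = vt; there the Gaussian factor is 1 and C_max = M/(n_e·A·√(4πDt)), where n_e·A is the pore area the mass is dissolved in.
√(4πDt) = √(4π × 0.054 × 3.3) = 1.496 m, so C_max = 27/(0.33 × 140 × 1.496) = 0.391 kg/m³.

0.391 kg/m³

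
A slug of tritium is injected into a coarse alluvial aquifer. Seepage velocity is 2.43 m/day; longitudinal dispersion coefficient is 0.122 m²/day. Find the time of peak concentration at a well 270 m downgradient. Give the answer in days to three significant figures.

111 days

For the 1D instantaneous-source solution, setting ∂C/∂t = 0 at fixed x gives v²t² + 2Dt − x² = 0, so t = (√(D² + v²x²) − D)/v².
√(D² + v²x²) = √(0.122² + 2.43² × 270²) = 656.1; v² = 5.9049.
t = (656.1 − 0.122)/5.9049 = 111 days (vs. the pure-advection estimate x/v = 111 d).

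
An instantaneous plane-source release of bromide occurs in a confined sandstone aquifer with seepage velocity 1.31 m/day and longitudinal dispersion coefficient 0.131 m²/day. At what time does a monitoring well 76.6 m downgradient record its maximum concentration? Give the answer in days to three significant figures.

58.4 days

For the 1D instantaneous-source solution, setting ∂C/∂t = 0 at fixed x gives v²t² + 2Dt − x² = 0, so t = (√(D² + v²x²) − D)/v².
√(D² + v²x²) = √(0.131² + 1.31² × 76.6²) = 100.3; v² = 1.7161.
t = (100.3 − 0.131)/1.7161 = 58.4 days (vs. the pure-advection estimate x/v = 58.5 d).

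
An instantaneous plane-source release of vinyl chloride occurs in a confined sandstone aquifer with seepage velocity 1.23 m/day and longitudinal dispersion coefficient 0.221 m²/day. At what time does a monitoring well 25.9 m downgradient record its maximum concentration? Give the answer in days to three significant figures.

For the 1D instantaneous-source solution, setting ∂C/∂t = 0 at fixed x gives v²t² + 2Dt − x² = 0, so t = (√(D² + v²x²) − D)/v².
√(D² + v²x²) = √(0.221² + 1.23² × 25.9²) = 31.86; v² = 1.5129.
t = (31.86 − 0.221)/1.5129 = 20.9 days (vs. the pure-advection estimate x/v = 21.1 d).

20.9 days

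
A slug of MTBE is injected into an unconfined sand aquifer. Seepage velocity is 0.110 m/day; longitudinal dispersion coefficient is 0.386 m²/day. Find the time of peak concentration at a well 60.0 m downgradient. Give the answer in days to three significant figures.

For the 1D instantaneous-source solution, setting ∂C/∂t = 0 at fixed x gives v²t² + 2Dt − x² = 0, so t = (√(D² + v²x²) − D)/v².
√(D² + v²x²) = √(0.386² + 0.110² × 60.0²) = 6.611; v² = 0.0121.
t = (6.611 − 0.386)/0.0121 = 514 days (vs. the pure-advection estimate x/v = 545 d).

514 days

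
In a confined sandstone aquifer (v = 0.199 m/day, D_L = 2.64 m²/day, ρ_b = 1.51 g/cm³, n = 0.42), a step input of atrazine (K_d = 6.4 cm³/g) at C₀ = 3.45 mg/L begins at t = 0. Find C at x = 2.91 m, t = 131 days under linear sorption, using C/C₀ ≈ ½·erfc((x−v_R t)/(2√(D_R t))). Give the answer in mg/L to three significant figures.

1.27 mg/L

Retardation factor R = 1 + ρ_b·K_d/n = 1 + 1.51 × 6.4/0.42 = 24.01.
Sorption retards both mechanisms: v_R = v/R = 0.008288 m/day, D_R = D/R = 0.1100 m²/day.
v_R·t = 0.008288 × 131 = 1.085728 m; 2√(D_R t) = 7.592 m; argument = (2.91 − 1.085728)/7.592 = 0.2403.
C = C₀ × ½·erfc(0.2403) = 3.45 × 0.3670 = 1.27 mg/L.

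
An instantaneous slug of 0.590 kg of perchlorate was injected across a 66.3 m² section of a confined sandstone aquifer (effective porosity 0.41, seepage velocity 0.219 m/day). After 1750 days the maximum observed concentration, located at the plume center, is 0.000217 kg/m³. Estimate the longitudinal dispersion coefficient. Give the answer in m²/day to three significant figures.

0.455 m²/day

At the plume center C_max = M/(n_e·A·√(4πDt)), so D = M²/(4πt·(n_e·A·C_max)²).
n_e·A·C_max = 0.41 × 66.3 × 0.000217 = 0.005899 kg/m.
D = 0.590²/(4π × 1750 × 0.005899²) = 0.455 m²/day.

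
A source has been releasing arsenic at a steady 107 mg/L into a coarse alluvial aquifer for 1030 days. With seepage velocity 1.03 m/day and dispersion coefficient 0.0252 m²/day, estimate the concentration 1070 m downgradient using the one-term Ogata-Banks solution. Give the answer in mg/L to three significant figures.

For a continuous step input, C/C₀ ≈ ½·erfc((x−vt)/(2√(Dt))).
vt = 1.03 × 1030 = 1060.9 m and 2√(Dt) = 2√(0.0252 × 1030) = 10.19 m.
Argument (x−vt)/(2√(Dt)) = (1070 − 1060.9)/10.19 = 0.8930; ½·erfc(0.8930) = 0.1033.
C = 107 × 0.1033 = 11.1 mg/L.

11.1 mg/L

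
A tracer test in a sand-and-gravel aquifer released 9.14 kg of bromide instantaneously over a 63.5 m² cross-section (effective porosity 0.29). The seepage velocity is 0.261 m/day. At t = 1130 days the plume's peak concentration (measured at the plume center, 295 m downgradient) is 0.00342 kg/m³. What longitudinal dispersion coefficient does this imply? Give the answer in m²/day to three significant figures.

At the plume center C_max = M/(n_e·A·√(4πDt)), so D = M²/(4πt·(n_e·A·C_max)²).
n_e·A·C_max = 0.29 × 63.5 × 0.00342 = 0.06298 kg/m.
D = 9.14²/(4π × 1130 × 0.06298²) = 1.48 m²/day.

1.48 m²/day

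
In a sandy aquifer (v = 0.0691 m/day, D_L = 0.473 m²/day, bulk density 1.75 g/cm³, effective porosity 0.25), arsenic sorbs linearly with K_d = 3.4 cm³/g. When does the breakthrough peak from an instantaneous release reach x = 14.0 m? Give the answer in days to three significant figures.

Retardation factor R = 1 + ρ_b·K_d/n = 1 + 1.75 × 3.4/0.25 = 24.80.
Sorption retards both mechanisms: v_R = v/R = 0.002786 m/day, D_R = D/R = 0.01907 m²/day.
Peak time from v_R²t² + 2D_R t − x² = 0: t = (√(D_R² + v_R²x²) − D_R)/v_R².
√(D_R² + v_R²x²) = √(0.01907² + 0.002786² × 14.0²) = 0.04342; v_R² = 7.762e-06.
t = (0.04342 − 0.01907)/7.762e-06 = 3140 days.

3140 days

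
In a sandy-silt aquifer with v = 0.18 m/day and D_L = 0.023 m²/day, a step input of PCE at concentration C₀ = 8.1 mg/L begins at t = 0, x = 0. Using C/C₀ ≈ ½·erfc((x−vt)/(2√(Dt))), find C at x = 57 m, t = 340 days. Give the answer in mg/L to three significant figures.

For a continuous step input, C/C₀ ≈ ½·erfc((x−vt)/(2√(Dt))).
vt = 0.18 × 340 = 61.2 m and 2√(Dt) = 2√(0.023 × 340) = 5.593 m.
Argument (x−vt)/(2√(Dt)) = (57 − 61.2)/5.593 = -0.7509; ½·erfc(-0.7509) = 0.8559.
C = 8.1 × 0.8559 = 6.93 mg/L.

6.93 mg/L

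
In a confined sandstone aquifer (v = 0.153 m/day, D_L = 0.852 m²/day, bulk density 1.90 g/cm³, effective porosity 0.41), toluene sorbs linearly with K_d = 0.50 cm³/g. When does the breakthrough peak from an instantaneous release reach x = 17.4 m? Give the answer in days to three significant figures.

Retardation factor R = 1 + ρ_b·K_d/n = 1 + 1.90 × 0.50/0.41 = 3.317.
Sorption retards both mechanisms: v_R = v/R = 0.04613 m/day, D_R = D/R = 0.2569 m²/day.
Peak time from v_R²t² + 2D_R t − x² = 0: t = (√(D_R² + v_R²x²) − D_R)/v_R².
√(D_R² + v_R²x²) = √(0.2569² + 0.04613² × 17.4²) = 0.8428; v_R² = 0.002128.
t = (0.8428 − 0.2569)/0.002128 = 275 days.

275 days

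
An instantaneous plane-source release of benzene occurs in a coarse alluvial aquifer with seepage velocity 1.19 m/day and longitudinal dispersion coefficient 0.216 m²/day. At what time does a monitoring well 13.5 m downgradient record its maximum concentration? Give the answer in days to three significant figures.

For the 1D instantaneous-source solution, setting ∂C/∂t = 0 at fixed x gives v²t² + 2Dt − x² = 0, so t = (√(D² + v²x²) − D)/v².
√(D² + v²x²) = √(0.216² + 1.19² × 13.5²) = 16.07; v² = 1.4161.
t = (16.07 − 0.216)/1.4161 = 11.2 days (vs. the pure-advection estimate x/v = 11.3 d).

11.2 days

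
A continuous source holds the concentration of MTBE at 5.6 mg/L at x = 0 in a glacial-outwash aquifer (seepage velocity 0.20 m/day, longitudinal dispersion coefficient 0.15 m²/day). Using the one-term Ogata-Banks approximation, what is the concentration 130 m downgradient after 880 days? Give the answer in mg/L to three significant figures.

For a continuous step input, C/C₀ ≈ ½·erfc((x−vt)/(2√(Dt))).
vt = 0.20 × 880 = 176 m and 2√(Dt) = 2√(0.15 × 880) = 22.98 m.
Argument (x−vt)/(2√(Dt)) = (130 − 176)/22.98 = -2.002; ½·erfc(-2.002) = 0.9977.
C = 5.6 × 0.9977 = 5.59 mg/L.

5.59 mg/L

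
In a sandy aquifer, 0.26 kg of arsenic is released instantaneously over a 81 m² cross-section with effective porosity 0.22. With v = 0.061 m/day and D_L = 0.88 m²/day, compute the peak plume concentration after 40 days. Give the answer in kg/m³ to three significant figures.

0.000694 kg/m³

The peak of an instantaneous 1D plume sits at x = vt; there the Gaussian factor is 1 and C_max = M/(n_e·A·√(4πDt)), where n_e·A is the pore area the mass is dissolved in.
√(4πDt) = √(4π × 0.88 × 40) = 21.03 m, so C_max = 0.26/(0.22 × 81 × 21.03) = 0.000694 kg/m³.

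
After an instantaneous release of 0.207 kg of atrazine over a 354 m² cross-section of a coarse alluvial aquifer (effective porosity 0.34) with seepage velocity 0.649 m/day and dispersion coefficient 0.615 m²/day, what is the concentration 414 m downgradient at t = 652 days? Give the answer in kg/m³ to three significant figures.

For an instantaneous plane source, C(x,t) = M/(n_e·A·√(4πDt)) · exp(−(x−vt)²/(4Dt)), with n_e·A the pore (flow) area.
Plume center vt = 0.649 × 652 = 423.148 m, so the well at 414 m is 9.148 m upgradient of the peak.
√(4πDt) = 70.98 m, giving peak height M/(n_e·A·√(4πDt)) = 0.207/(0.34 × 354 × 70.98) = 2.423e-05 kg/m³.
(x−vt)²/(4Dt) = (-9.148)²/(4 × 0.615 × 652) = 0.05218; exp(−0.05218) = 0.9492.
C = 2.423e-05 × 0.9492 = 2.30e-05 kg/m³.

2.30e-05 kg/m³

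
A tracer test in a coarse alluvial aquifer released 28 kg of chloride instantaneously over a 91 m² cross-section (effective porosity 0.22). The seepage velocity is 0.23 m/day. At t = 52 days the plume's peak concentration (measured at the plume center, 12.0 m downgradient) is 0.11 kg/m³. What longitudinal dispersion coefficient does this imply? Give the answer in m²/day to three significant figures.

At the plume center C_max = M/(n_e·A·√(4πDt)), so D = M²/(4πt·(n_e·A·C_max)²).
n_e·A·C_max = 0.22 × 91 × 0.11 = 2.202 kg/m.
D = 28²/(4π × 52 × 2.202²) = 0.247 m²/day.

0.247 m²/day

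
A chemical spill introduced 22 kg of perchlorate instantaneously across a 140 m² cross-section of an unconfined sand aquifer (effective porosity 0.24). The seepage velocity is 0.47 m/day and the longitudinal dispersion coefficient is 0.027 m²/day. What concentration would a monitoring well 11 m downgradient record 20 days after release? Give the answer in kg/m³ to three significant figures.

For an instantaneous plane source, C(x,t) = M/(n_e·A·√(4πDt)) · exp(−(x−vt)²/(4Dt)), with n_e·A the pore (flow) area.
Plume center vt = 0.47 × 20 = 9.4 m, so the well at 11 m is 1.6 m downgradient of the peak.
√(4πDt) = 2.605 m, giving peak height M/(n_e·A·√(4πDt)) = 22/(0.24 × 140 × 2.605) = 0.2513 kg/m³.
(x−vt)²/(4Dt) = (1.6)²/(4 × 0.027 × 20) = 1.185; exp(−1.185) = 0.3057.
C = 0.2513 × 0.3057 = 0.0768 kg/m³.

0.0768 kg/m³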